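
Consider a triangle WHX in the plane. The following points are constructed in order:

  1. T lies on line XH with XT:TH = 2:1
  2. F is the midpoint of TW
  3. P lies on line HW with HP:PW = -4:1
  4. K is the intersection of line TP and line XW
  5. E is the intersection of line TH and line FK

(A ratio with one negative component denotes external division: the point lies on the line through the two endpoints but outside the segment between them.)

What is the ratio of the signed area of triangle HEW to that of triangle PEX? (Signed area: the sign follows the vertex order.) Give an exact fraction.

Work in coordinates with W = (0, 0), H = (1, 0), X = (0, 1).
1. T lies on line XH with XT:TH = 2:1 ⇒ T = (2/3, 1/3)
2. F is the midpoint of TW ⇒ F = (1/3, 1/6)
3. P lies on line HW with HP:PW = -4:1 ⇒ P = (-1/3, 0)
4. K is the intersection of line TP and line XW ⇒ K = (0, 1/9)
5. E is the intersection of line TH and line FK ⇒ E = (16/21, 5/21)
2·[HEW] = 5/21, 2·[PEX] = 64/63
[HEW]:[PEX] = 5/21:64/63 = 15/64

[HEW]:[PEX] = 15/64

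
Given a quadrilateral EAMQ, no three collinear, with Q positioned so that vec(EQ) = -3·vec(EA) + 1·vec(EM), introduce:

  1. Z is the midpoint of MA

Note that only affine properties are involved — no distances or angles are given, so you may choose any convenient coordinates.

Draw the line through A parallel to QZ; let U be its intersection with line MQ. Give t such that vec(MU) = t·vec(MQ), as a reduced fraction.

t = 2

Work in coordinates with E = (0, 0), A = (1, 0), M = (0, 1), Q = (-3, 1).
1. Z is the midpoint of MA ⇒ Z = (1/2, 1/2)
through A parallel to QZ: direction (7/2, -1/2); meets MQ at U = (-6, 1)
U = M + t·(Q−M) with t = 2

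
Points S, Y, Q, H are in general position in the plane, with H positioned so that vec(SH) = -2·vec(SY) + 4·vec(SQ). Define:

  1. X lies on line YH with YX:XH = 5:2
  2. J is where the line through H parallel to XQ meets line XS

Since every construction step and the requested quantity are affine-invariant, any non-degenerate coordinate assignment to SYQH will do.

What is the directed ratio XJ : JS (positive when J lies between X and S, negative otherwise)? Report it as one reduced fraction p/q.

Assign S = (0, 0), Y = (1, 0), Q = (0, 1), H = (-2, 4) — the answer is frame-independent, so this choice is without loss of generality.
1. X lies on line YH with YX:XH = 5:2 ⇒ X = (-8/7, 20/7)
2. J is where the line through H parallel to XQ meets line XS ⇒ J = (-6/7, 15/7)
J = X + t·(S−X) with t = 1/4, so XJ:JS = t:(1−t) = 1/4:3/4

XJ:JS = 1/3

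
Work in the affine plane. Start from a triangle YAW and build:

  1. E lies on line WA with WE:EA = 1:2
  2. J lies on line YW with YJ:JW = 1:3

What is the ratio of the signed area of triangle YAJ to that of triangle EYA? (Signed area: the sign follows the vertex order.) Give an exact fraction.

Work in coordinates with Y = (0, 0), A = (1, 0), W = (0, 1).
1. E lies on line WA with WE:EA = 1:2 ⇒ E = (1/3, 2/3)
2. J lies on line YW with YJ:JW = 1:3 ⇒ J = (0, 1/4)
2·[YAJ] = 1/4, 2·[EYA] = 2/3
[YAJ]:[EYA] = 1/4:2/3 = 3/8

[YAJ]:[EYA] = 3/8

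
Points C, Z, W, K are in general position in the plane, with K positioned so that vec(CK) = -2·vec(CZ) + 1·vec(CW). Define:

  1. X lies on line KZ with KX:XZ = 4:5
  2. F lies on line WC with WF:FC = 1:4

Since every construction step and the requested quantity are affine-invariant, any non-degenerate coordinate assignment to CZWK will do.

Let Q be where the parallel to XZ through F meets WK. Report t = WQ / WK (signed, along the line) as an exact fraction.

t = 3/10

Assign C = (0, 0), Z = (1, 0), W = (0, 1), K = (-2, 1) — the answer is frame-independent, so this choice is without loss of generality.
1. X lies on line KZ with KX:XZ = 4:5 ⇒ X = (-2/3, 5/9)
2. F lies on line WC with WF:FC = 1:4 ⇒ F = (0, 4/5)
through F parallel to XZ: direction (5/3, -5/9); meets WK at Q = (-3/5, 1)
Q = W + t·(K−W) with t = 3/10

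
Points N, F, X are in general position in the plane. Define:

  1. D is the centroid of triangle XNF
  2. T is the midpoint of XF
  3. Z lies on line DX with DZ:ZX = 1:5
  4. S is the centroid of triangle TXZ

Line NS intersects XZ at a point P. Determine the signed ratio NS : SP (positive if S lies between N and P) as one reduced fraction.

NS:SP = -7

Assign N = (0, 0), F = (1, 0), X = (0, 1) — the answer is frame-independent, so this choice is without loss of generality.
1. D is the centroid of triangle XNF ⇒ D = (1/3, 1/3)
2. T is the midpoint of XF ⇒ T = (1/2, 1/2)
3. Z lies on line DX with DZ:ZX = 1:5 ⇒ Z = (5/18, 4/9)
4. S is the centroid of triangle TXZ ⇒ S = (7/27, 35/54)
line NS meets XZ at P = (2/9, 5/9)
S = N + t·(P−N) with t = 7/6, so NS:SP = 7/6:-1/6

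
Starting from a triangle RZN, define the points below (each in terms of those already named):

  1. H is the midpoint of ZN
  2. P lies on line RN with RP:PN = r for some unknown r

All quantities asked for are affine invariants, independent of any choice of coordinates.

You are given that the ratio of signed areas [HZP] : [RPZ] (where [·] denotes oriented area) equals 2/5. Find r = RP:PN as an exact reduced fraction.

Choose coordinates R = (0, 0), Z = (1, 0), N = (0, 1).
1. H is the midpoint of ZN ⇒ H = (1/2, 1/2)
2. With RP:PN = r, write λ = r/(r+1) so P = R + λ·(N−R); P is affine-linear in λ
Every point depending on P is an affine combination of P and λ-independent points, so each such coordinate is linear in λ; the λ² term in each signed area is a multiple of (N−R)×(N−R) = 0, so 2·[HZP] and 2·[RPZ] are each linear in λ. Evaluating at λ=0 and λ=1:
  2·[HZP] = 1/2·λ − 1/2,   2·[RPZ] = −λ
So [HZP]:[RPZ] = (1/2·λ − 1/2) / (−λ). Setting this equal to 2/5:
  1/2·λ − 1/2 = 2/5·(−λ)  ⇒  λ = 5/9
Then r = λ/(1−λ) = (5/9)/(4/9) = 5/4. Check: with r = 5/4, P = (0, 5/9) and [HZP]:[RPZ] = 2/5 as required.

r = 5/4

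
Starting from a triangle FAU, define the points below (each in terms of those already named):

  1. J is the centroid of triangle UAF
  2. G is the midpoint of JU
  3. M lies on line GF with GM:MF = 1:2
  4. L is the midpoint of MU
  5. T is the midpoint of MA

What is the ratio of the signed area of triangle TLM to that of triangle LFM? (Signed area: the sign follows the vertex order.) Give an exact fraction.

[TLM]:[LFM] = 2

Set F = (0, 0), A = (1, 0), U = (0, 1); any affine frame gives the same invariant.
1. J is the centroid of triangle UAF ⇒ J = (1/3, 1/3)
2. G is the midpoint of JU ⇒ G = (1/6, 2/3)
3. M lies on line GF with GM:MF = 1:2 ⇒ M = (1/9, 4/9)
4. L is the midpoint of MU ⇒ L = (1/18, 13/18)
5. T is the midpoint of MA ⇒ T = (5/9, 2/9)
2·[TLM] = 1/9, 2·[LFM] = 1/18
[TLM]:[LFM] = 1/9:1/18 = 2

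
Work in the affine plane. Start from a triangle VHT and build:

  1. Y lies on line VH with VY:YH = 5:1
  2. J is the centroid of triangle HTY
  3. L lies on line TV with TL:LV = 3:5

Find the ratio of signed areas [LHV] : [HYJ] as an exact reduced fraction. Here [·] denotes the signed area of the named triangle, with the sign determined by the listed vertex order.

Choose coordinates V = (0, 0), H = (1, 0), T = (0, 1).
1. Y lies on line VH with VY:YH = 5:1 ⇒ Y = (5/6, 0)
2. J is the centroid of triangle HTY ⇒ J = (11/18, 1/3)
3. L lies on line TV with TL:LV = 3:5 ⇒ L = (0, 5/8)
2·[LHV] = -5/8, 2·[HYJ] = -1/18
[LHV]:[HYJ] = -5/8:-1/18 = 45/4

[LHV]:[HYJ] = 45/4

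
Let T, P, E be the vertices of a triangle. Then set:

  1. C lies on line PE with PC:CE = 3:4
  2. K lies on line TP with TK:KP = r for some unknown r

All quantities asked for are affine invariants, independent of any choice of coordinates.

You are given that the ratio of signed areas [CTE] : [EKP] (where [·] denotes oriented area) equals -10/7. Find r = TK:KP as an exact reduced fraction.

Set T = (0, 0), P = (1, 0), E = (0, 1); any affine frame gives the same invariant.
1. C lies on line PE with PC:CE = 3:4 ⇒ C = (4/7, 3/7)
2. With TK:KP = r, write λ = r/(r+1) so K = T + λ·(P−T); K is affine-linear in λ
Every point depending on K is an affine combination of K and λ-independent points, so each such coordinate is linear in λ; the λ² term in each signed area is a multiple of (P−T)×(P−T) = 0, so 2·[CTE] and 2·[EKP] are each linear in λ. Evaluating at λ=0 and λ=1:
  2·[CTE] = -4/7,   2·[EKP] = −λ + 1
So [CTE]:[EKP] = (-4/7) / (−λ + 1). Setting this equal to -10/7:
  -4/7 = -10/7·(−λ + 1)  ⇒  λ = 3/5
Then r = λ/(1−λ) = (3/5)/(2/5) = 3/2. Check: with r = 3/2, K = (3/5, 0) and [CTE]:[EKP] = -10/7 as required.

r = 3/2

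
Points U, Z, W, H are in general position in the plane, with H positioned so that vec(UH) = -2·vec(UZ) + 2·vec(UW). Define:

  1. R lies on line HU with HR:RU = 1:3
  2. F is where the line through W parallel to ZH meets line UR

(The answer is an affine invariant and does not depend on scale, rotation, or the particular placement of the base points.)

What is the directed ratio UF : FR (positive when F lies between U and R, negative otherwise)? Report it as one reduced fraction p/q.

Set U = (0, 0), Z = (1, 0), W = (0, 1), H = (-2, 2); any affine frame gives the same invariant.
1. R lies on line HU with HR:RU = 1:3 ⇒ R = (-3/2, 3/2)
2. F is where the line through W parallel to ZH meets line UR ⇒ F = (-3, 3)
F = U + t·(R−U) with t = 2, so UF:FR = t:(1−t) = 2:-1

UF:FR = -2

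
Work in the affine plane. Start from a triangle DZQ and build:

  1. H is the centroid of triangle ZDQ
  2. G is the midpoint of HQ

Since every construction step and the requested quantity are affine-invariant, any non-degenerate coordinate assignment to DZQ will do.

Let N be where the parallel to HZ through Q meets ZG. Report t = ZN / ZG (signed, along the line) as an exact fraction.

t = 2

Work in coordinates with D = (0, 0), Z = (1, 0), Q = (0, 1).
1. H is the centroid of triangle ZDQ ⇒ H = (1/3, 1/3)
2. G is the midpoint of HQ ⇒ G = (1/6, 2/3)
through Q parallel to HZ: direction (2/3, -1/3); meets ZG at N = (-2/3, 4/3)
N = Z + t·(G−Z) with t = 2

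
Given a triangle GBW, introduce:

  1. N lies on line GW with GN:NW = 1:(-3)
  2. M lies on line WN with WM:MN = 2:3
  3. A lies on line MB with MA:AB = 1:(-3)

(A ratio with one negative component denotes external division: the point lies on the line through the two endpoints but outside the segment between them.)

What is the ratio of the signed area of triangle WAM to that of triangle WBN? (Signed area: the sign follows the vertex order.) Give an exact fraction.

Work in coordinates with G = (0, 0), B = (1, 0), W = (0, 1).
1. N lies on line GW with GN:NW = 1:(-3) ⇒ N = (0, -1/2)
2. M lies on line WN with WM:MN = 2:3 ⇒ M = (0, 2/5)
3. A lies on line MB with MA:AB = 1:(-3) ⇒ A = (-1/2, 3/5)
2·[WAM] = 3/10, 2·[WBN] = -3/2
[WAM]:[WBN] = 3/10:-3/2 = -1/5

[WAM]:[WBN] = -1/5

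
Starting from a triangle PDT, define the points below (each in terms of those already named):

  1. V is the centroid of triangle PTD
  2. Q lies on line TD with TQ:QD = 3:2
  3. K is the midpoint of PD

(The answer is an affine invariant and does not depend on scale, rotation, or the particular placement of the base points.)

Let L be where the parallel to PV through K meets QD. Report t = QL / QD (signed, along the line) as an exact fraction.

t = 3/8

Choose coordinates P = (0, 0), D = (1, 0), T = (0, 1).
1. V is the centroid of triangle PTD ⇒ V = (1/3, 1/3)
2. Q lies on line TD with TQ:QD = 3:2 ⇒ Q = (3/5, 2/5)
3. K is the midpoint of PD ⇒ K = (1/2, 0)
through K parallel to PV: direction (1/3, 1/3); meets QD at L = (3/4, 1/4)
L = Q + t·(D−Q) with t = 3/8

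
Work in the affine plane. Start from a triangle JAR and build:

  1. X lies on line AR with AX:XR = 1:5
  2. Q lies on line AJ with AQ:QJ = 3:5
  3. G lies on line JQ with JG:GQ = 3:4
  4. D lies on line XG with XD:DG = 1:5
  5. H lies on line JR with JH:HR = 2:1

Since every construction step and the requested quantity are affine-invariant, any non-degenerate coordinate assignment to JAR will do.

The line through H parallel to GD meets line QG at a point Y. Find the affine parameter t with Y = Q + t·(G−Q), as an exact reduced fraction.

t = 97/12

Set J = (0, 0), A = (1, 0), R = (0, 1); any affine frame gives the same invariant.
1. X lies on line AR with AX:XR = 1:5 ⇒ X = (5/6, 1/6)
2. Q lies on line AJ with AQ:QJ = 3:5 ⇒ Q = (5/8, 0)
3. G lies on line JQ with JG:GQ = 3:4 ⇒ G = (15/56, 0)
4. D lies on line XG with XD:DG = 1:5 ⇒ D = (745/1008, 5/36)
5. H lies on line JR with JH:HR = 2:1 ⇒ H = (0, 2/3)
through H parallel to GD: direction (475/1008, 5/36); meets QG at Y = (-95/42, 0)
Y = Q + t·(G−Q) with t = 97/12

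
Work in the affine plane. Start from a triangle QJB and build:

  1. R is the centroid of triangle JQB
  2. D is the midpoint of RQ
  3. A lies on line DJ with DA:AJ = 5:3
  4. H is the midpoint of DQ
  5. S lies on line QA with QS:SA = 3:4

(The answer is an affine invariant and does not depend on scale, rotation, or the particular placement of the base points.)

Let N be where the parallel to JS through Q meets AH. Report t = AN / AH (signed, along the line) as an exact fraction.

Set Q = (0, 0), J = (1, 0), B = (0, 1); any affine frame gives the same invariant.
1. R is the centroid of triangle JQB ⇒ R = (1/3, 1/3)
2. D is the midpoint of RQ ⇒ D = (1/6, 1/6)
3. A lies on line DJ with DA:AJ = 5:3 ⇒ A = (11/16, 1/16)
4. H is the midpoint of DQ ⇒ H = (1/12, 1/12)
5. S lies on line QA with QS:SA = 3:4 ⇒ S = (33/112, 3/112)
through Q parallel to JS: direction (-79/112, 3/112); meets AH at N = (-395/16, 15/16)
N = A + t·(H−A) with t = 42

t = 42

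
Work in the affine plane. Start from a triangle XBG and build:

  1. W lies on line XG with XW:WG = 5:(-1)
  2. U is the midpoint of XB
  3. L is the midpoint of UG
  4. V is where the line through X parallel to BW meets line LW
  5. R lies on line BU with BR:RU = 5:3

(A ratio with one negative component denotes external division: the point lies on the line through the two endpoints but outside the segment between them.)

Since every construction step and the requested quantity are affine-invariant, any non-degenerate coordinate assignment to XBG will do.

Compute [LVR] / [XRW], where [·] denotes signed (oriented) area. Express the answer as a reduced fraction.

Assign X = (0, 0), B = (1, 0), G = (0, 1) — the answer is frame-independent, so this choice is without loss of generality.
1. W lies on line XG with XW:WG = 5:(-1) ⇒ W = (0, 5/4)
2. U is the midpoint of XB ⇒ U = (1/2, 0)
3. L is the midpoint of UG ⇒ L = (1/4, 1/2)
4. V is where the line through X parallel to BW meets line LW ⇒ V = (5/7, -25/28)
5. R lies on line BU with BR:RU = 5:3 ⇒ R = (11/16, 0)
2·[LVR] = 169/448, 2·[XRW] = 55/64
[LVR]:[XRW] = 169/448:55/64 = 169/385

[LVR]:[XRW] = 169/385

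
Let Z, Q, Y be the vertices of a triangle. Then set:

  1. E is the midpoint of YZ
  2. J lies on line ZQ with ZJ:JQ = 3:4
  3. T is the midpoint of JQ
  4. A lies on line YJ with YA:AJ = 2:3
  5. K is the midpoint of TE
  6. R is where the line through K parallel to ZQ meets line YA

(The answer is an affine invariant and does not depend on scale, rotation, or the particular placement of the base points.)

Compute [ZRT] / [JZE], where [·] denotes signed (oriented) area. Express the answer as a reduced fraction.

Choose coordinates Z = (0, 0), Q = (1, 0), Y = (0, 1).
1. E is the midpoint of YZ ⇒ E = (0, 1/2)
2. J lies on line ZQ with ZJ:JQ = 3:4 ⇒ J = (3/7, 0)
3. T is the midpoint of JQ ⇒ T = (5/7, 0)
4. A lies on line YJ with YA:AJ = 2:3 ⇒ A = (6/35, 3/5)
5. K is the midpoint of TE ⇒ K = (5/14, 1/4)
6. R is where the line through K parallel to ZQ meets line YA ⇒ R = (9/28, 1/4)
2·[ZRT] = -5/28, 2·[JZE] = -3/14
[ZRT]:[JZE] = -5/28:-3/14 = 5/6

[ZRT]:[JZE] = 5/6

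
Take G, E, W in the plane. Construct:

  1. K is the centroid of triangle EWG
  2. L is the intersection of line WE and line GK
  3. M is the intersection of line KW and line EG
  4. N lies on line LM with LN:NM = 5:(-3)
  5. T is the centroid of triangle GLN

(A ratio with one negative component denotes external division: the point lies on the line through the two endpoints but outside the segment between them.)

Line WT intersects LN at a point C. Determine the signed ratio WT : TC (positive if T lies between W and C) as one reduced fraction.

Set G = (0, 0), E = (1, 0), W = (0, 1); any affine frame gives the same invariant.
1. K is the centroid of triangle EWG ⇒ K = (1/3, 1/3)
2. L is the intersection of line WE and line GK ⇒ L = (1/2, 1/2)
3. M is the intersection of line KW and line EG ⇒ M = (1/2, 0)
4. N lies on line LM with LN:NM = 5:(-3) ⇒ N = (1/2, -3/4)
5. T is the centroid of triangle GLN ⇒ T = (1/3, -1/12)
line WT meets LN at C = (1/2, -5/8)
T = W + t·(C−W) with t = 2/3, so WT:TC = 2/3:1/3

WT:TC = 2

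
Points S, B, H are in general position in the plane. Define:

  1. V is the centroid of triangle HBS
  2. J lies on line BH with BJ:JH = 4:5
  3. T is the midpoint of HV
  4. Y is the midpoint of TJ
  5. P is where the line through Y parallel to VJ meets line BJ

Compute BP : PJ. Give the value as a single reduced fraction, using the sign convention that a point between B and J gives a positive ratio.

Choose coordinates S = (0, 0), B = (1, 0), H = (0, 1).
1. V is the centroid of triangle HBS ⇒ V = (1/3, 1/3)
2. J lies on line BH with BJ:JH = 4:5 ⇒ J = (5/9, 4/9)
3. T is the midpoint of HV ⇒ T = (1/6, 2/3)
4. Y is the midpoint of TJ ⇒ Y = (13/36, 5/9)
5. P is where the line through Y parallel to VJ meets line BJ ⇒ P = (5/12, 7/12)
P = B + t·(J−B) with t = 21/16, so BP:PJ = t:(1−t) = 21/16:-5/16

BP:PJ = -21/5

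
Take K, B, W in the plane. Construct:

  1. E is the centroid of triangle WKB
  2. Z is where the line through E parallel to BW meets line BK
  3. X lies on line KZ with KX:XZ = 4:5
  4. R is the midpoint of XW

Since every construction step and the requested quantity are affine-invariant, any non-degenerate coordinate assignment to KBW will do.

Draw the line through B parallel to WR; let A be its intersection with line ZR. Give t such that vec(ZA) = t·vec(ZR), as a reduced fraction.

t = -9/10

Choose coordinates K = (0, 0), B = (1, 0), W = (0, 1).
1. E is the centroid of triangle WKB ⇒ E = (1/3, 1/3)
2. Z is where the line through E parallel to BW meets line BK ⇒ Z = (2/3, 0)
3. X lies on line KZ with KX:XZ = 4:5 ⇒ X = (8/27, 0)
4. R is the midpoint of XW ⇒ R = (4/27, 1/2)
through B parallel to WR: direction (4/27, -1/2); meets ZR at A = (17/15, -9/20)
A = Z + t·(R−Z) with t = -9/10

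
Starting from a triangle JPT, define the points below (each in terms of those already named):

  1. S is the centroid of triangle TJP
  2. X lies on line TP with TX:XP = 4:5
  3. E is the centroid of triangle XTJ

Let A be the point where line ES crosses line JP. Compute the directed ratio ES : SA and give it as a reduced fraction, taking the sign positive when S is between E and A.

ES:SA = 5/9

Set J = (0, 0), P = (1, 0), T = (0, 1); any affine frame gives the same invariant.
1. S is the centroid of triangle TJP ⇒ S = (1/3, 1/3)
2. X lies on line TP with TX:XP = 4:5 ⇒ X = (4/9, 5/9)
3. E is the centroid of triangle XTJ ⇒ E = (4/27, 14/27)
line ES meets JP at A = (2/3, 0)
S = E + t·(A−E) with t = 5/14, so ES:SA = 5/14:9/14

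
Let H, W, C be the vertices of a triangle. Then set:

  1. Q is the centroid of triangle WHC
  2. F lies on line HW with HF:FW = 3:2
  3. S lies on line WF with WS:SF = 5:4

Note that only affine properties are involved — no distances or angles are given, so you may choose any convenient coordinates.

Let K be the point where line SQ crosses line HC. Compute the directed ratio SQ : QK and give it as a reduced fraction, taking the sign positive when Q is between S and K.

Choose coordinates H = (0, 0), W = (1, 0), C = (0, 1).
1. Q is the centroid of triangle WHC ⇒ Q = (1/3, 1/3)
2. F lies on line HW with HF:FW = 3:2 ⇒ F = (3/5, 0)
3. S lies on line WF with WS:SF = 5:4 ⇒ S = (7/9, 0)
line SQ meets HC at K = (0, 7/12)
Q = S + t·(K−S) with t = 4/7, so SQ:QK = 4/7:3/7

SQ:QK = 4/3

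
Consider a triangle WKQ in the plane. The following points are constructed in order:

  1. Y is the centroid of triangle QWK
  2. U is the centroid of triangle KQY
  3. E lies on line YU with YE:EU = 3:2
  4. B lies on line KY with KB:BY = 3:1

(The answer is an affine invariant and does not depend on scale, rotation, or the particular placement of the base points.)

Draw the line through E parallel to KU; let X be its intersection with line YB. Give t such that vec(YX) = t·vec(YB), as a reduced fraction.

t = 12/5

Set W = (0, 0), K = (1, 0), Q = (0, 1); any affine frame gives the same invariant.
1. Y is the centroid of triangle QWK ⇒ Y = (1/3, 1/3)
2. U is the centroid of triangle KQY ⇒ U = (4/9, 4/9)
3. E lies on line YU with YE:EU = 3:2 ⇒ E = (2/5, 2/5)
4. B lies on line KY with KB:BY = 3:1 ⇒ B = (1/2, 1/4)
through E parallel to KU: direction (-5/9, 4/9); meets YB at X = (11/15, 2/15)
X = Y + t·(B−Y) with t = 12/5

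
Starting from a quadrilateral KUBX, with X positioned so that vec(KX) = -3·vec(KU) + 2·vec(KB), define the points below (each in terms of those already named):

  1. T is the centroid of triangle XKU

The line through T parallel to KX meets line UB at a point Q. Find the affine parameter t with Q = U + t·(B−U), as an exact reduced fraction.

t = -4/3

Assign K = (0, 0), U = (1, 0), B = (0, 1), X = (-3, 2) — the answer is frame-independent, so this choice is without loss of generality.
1. T is the centroid of triangle XKU ⇒ T = (-2/3, 2/3)
through T parallel to KX: direction (-3, 2); meets UB at Q = (7/3, -4/3)
Q = U + t·(B−U) with t = -4/3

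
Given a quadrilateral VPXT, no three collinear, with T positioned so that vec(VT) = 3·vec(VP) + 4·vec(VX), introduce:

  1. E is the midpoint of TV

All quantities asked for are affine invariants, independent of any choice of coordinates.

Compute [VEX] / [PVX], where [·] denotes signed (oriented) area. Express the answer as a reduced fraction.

Assign V = (0, 0), P = (1, 0), X = (0, 1), T = (3, 4) — the answer is frame-independent, so this choice is without loss of generality.
1. E is the midpoint of TV ⇒ E = (3/2, 2)
2·[VEX] = 3/2, 2·[PVX] = -1
[VEX]:[PVX] = 3/2:-1 = -3/2

[VEX]:[PVX] = -3/2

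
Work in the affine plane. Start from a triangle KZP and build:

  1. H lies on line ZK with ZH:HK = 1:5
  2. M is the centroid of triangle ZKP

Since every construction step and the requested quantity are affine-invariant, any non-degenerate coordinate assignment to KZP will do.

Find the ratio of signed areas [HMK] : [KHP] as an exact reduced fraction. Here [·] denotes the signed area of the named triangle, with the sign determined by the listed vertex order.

[HMK]:[KHP] = 1/3

Work in coordinates with K = (0, 0), Z = (1, 0), P = (0, 1).
1. H lies on line ZK with ZH:HK = 1:5 ⇒ H = (5/6, 0)
2. M is the centroid of triangle ZKP ⇒ M = (1/3, 1/3)
2·[HMK] = 5/18, 2·[KHP] = 5/6
[HMK]:[KHP] = 5/18:5/6 = 1/3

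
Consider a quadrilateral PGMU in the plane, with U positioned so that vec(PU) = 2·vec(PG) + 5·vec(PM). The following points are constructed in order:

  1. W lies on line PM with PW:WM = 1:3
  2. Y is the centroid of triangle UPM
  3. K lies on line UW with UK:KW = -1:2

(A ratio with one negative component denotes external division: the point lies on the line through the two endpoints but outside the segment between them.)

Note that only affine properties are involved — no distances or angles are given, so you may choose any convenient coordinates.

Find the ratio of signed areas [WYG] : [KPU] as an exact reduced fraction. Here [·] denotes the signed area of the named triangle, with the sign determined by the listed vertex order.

Set P = (0, 0), G = (1, 0), M = (0, 1), U = (2, 5); any affine frame gives the same invariant.
1. W lies on line PM with PW:WM = 1:3 ⇒ W = (0, 1/4)
2. Y is the centroid of triangle UPM ⇒ Y = (2/3, 2)
3. K lies on line UW with UK:KW = -1:2 ⇒ K = (4, 39/4)
2·[WYG] = -23/12, 2·[KPU] = -1/2
[WYG]:[KPU] = -23/12:-1/2 = 23/6

[WYG]:[KPU] = 23/6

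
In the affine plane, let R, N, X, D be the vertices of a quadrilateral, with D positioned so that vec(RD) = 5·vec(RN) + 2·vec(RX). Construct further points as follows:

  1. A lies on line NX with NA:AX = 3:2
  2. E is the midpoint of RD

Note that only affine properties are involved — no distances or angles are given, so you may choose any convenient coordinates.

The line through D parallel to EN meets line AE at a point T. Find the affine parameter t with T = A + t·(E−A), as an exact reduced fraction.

t = 5/3

Assign R = (0, 0), N = (1, 0), X = (0, 1), D = (5, 2) — the answer is frame-independent, so this choice is without loss of generality.
1. A lies on line NX with NA:AX = 3:2 ⇒ A = (2/5, 3/5)
2. E is the midpoint of RD ⇒ E = (5/2, 1)
through D parallel to EN: direction (-3/2, -1); meets AE at T = (39/10, 19/15)
T = A + t·(E−A) with t = 5/3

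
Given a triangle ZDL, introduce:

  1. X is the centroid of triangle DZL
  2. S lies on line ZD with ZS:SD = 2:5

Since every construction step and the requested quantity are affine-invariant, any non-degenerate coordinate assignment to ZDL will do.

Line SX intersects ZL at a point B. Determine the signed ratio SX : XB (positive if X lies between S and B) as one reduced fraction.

Choose coordinates Z = (0, 0), D = (1, 0), L = (0, 1).
1. X is the centroid of triangle DZL ⇒ X = (1/3, 1/3)
2. S lies on line ZD with ZS:SD = 2:5 ⇒ S = (2/7, 0)
line SX meets ZL at B = (0, -2)
X = S + t·(B−S) with t = -1/6, so SX:XB = -1/6:7/6

SX:XB = -1/7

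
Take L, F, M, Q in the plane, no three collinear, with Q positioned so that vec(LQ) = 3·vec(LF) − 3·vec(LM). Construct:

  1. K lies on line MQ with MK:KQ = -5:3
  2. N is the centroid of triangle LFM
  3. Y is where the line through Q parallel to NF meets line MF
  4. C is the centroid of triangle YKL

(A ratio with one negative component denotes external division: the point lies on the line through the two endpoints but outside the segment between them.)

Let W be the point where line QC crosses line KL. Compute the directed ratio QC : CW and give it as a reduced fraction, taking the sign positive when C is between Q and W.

QC:CW = -1/10

Assign L = (0, 0), F = (1, 0), M = (0, 1), Q = (3, -3) — the answer is frame-independent, so this choice is without loss of generality.
1. K lies on line MQ with MK:KQ = -5:3 ⇒ K = (15/2, -9)
2. N is the centroid of triangle LFM ⇒ N = (1/3, 1/3)
3. Y is where the line through Q parallel to NF meets line MF ⇒ Y = (5, -4)
4. C is the centroid of triangle YKL ⇒ C = (25/6, -13/3)
line QC meets KL at W = (-15/2, 9)
C = Q + t·(W−Q) with t = -1/9, so QC:CW = -1/9:10/9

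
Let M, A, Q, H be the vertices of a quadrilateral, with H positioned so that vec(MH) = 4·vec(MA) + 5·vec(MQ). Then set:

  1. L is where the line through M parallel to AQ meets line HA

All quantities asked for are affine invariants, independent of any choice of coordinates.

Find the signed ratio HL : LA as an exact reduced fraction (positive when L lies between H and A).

HL:LA = -9

Choose coordinates M = (0, 0), A = (1, 0), Q = (0, 1), H = (4, 5).
1. L is where the line through M parallel to AQ meets line HA ⇒ L = (5/8, -5/8)
L = H + t·(A−H) with t = 9/8, so HL:LA = t:(1−t) = 9/8:-1/8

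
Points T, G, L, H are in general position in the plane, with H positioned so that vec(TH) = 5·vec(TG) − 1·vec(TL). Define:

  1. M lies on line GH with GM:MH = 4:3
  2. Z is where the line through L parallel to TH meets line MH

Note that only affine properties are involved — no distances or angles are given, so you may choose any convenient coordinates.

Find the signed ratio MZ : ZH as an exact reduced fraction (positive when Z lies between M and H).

Assign T = (0, 0), G = (1, 0), L = (0, 1), H = (5, -1) — the answer is frame-independent, so this choice is without loss of generality.
1. M lies on line GH with GM:MH = 4:3 ⇒ M = (23/7, -4/7)
2. Z is where the line through L parallel to TH meets line MH ⇒ Z = (-15, 4)
Z = M + t·(H−M) with t = -32/3, so MZ:ZH = t:(1−t) = -32/3:35/3

MZ:ZH = -32/35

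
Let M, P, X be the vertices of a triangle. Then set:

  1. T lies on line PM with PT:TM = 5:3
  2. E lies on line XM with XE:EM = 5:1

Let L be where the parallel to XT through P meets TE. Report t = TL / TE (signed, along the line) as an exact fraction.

t = -2

Choose coordinates M = (0, 0), P = (1, 0), X = (0, 1).
1. T lies on line PM with PT:TM = 5:3 ⇒ T = (3/8, 0)
2. E lies on line XM with XE:EM = 5:1 ⇒ E = (0, 1/6)
through P parallel to XT: direction (3/8, -1); meets TE at L = (9/8, -1/3)
L = T + t·(E−T) with t = -2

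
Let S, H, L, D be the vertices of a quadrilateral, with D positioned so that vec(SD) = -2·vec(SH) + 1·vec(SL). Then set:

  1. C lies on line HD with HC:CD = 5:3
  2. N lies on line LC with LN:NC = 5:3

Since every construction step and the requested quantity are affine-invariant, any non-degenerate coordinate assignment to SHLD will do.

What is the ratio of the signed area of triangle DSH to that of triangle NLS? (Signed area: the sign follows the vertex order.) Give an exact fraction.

[DSH]:[NLS] = -64/35

Work in coordinates with S = (0, 0), H = (1, 0), L = (0, 1), D = (-2, 1).
1. C lies on line HD with HC:CD = 5:3 ⇒ C = (-7/8, 5/8)
2. N lies on line LC with LN:NC = 5:3 ⇒ N = (-35/64, 49/64)
2·[DSH] = 1, 2·[NLS] = -35/64
[DSH]:[NLS] = 1:-35/64 = -64/35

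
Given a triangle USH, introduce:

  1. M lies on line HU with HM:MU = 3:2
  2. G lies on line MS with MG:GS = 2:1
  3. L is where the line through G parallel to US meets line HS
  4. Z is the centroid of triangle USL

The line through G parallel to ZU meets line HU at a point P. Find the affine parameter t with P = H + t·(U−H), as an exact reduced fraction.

t = 32/35

Assign U = (0, 0), S = (1, 0), H = (0, 1) — the answer is frame-independent, so this choice is without loss of generality.
1. M lies on line HU with HM:MU = 3:2 ⇒ M = (0, 2/5)
2. G lies on line MS with MG:GS = 2:1 ⇒ G = (2/3, 2/15)
3. L is where the line through G parallel to US meets line HS ⇒ L = (13/15, 2/15)
4. Z is the centroid of triangle USL ⇒ Z = (28/45, 2/45)
through G parallel to ZU: direction (-28/45, -2/45); meets HU at P = (0, 3/35)
P = H + t·(U−H) with t = 32/35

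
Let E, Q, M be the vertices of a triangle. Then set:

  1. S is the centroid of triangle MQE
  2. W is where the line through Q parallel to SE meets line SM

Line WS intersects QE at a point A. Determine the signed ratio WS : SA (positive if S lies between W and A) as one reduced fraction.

Assign E = (0, 0), Q = (1, 0), M = (0, 1) — the answer is frame-independent, so this choice is without loss of generality.
1. S is the centroid of triangle MQE ⇒ S = (1/3, 1/3)
2. W is where the line through Q parallel to SE meets line SM ⇒ W = (2/3, -1/3)
line WS meets QE at A = (1/2, 0)
S = W + t·(A−W) with t = 2, so WS:SA = 2:-1

WS:SA = -2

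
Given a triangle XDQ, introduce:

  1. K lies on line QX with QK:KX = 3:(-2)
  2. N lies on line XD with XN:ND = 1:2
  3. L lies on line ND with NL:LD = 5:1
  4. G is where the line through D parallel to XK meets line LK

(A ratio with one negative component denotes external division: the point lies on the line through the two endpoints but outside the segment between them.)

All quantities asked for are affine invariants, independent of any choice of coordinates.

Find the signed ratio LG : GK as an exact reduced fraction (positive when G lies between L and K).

LG:GK = -1/9

Assign X = (0, 0), D = (1, 0), Q = (0, 1) — the answer is frame-independent, so this choice is without loss of generality.
1. K lies on line QX with QK:KX = 3:(-2) ⇒ K = (0, -2)
2. N lies on line XD with XN:ND = 1:2 ⇒ N = (1/3, 0)
3. L lies on line ND with NL:LD = 5:1 ⇒ L = (8/9, 0)
4. G is where the line through D parallel to XK meets line LK ⇒ G = (1, 1/4)
G = L + t·(K−L) with t = -1/8, so LG:GK = t:(1−t) = -1/8:9/8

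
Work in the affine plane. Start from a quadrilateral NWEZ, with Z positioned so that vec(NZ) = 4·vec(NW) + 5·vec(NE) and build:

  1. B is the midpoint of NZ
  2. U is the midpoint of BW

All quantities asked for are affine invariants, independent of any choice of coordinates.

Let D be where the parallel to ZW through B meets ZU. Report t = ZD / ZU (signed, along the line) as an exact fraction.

Choose coordinates N = (0, 0), W = (1, 0), E = (0, 1), Z = (4, 5).
1. B is the midpoint of NZ ⇒ B = (2, 5/2)
2. U is the midpoint of BW ⇒ U = (3/2, 5/4)
through B parallel to ZW: direction (-3, -5); meets ZU at D = (-1, -5/2)
D = Z + t·(U−Z) with t = 2

t = 2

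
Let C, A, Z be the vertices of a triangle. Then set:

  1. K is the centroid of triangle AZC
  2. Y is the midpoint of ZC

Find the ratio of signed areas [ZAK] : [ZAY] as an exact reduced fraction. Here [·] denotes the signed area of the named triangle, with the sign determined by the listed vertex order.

Assign C = (0, 0), A = (1, 0), Z = (0, 1) — the answer is frame-independent, so this choice is without loss of generality.
1. K is the centroid of triangle AZC ⇒ K = (1/3, 1/3)
2. Y is the midpoint of ZC ⇒ Y = (0, 1/2)
2·[ZAK] = -1/3, 2·[ZAY] = -1/2
[ZAK]:[ZAY] = -1/3:-1/2 = 2/3

[ZAK]:[ZAY] = 2/3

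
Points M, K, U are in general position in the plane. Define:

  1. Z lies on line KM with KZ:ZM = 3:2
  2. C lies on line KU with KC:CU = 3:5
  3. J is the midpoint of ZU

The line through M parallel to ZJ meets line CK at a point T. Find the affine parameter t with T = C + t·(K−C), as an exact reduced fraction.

Set M = (0, 0), K = (1, 0), U = (0, 1); any affine frame gives the same invariant.
1. Z lies on line KM with KZ:ZM = 3:2 ⇒ Z = (2/5, 0)
2. C lies on line KU with KC:CU = 3:5 ⇒ C = (5/8, 3/8)
3. J is the midpoint of ZU ⇒ J = (1/5, 1/2)
through M parallel to ZJ: direction (-1/5, 1/2); meets CK at T = (-2/3, 5/3)
T = C + t·(K−C) with t = -31/9

t = -31/9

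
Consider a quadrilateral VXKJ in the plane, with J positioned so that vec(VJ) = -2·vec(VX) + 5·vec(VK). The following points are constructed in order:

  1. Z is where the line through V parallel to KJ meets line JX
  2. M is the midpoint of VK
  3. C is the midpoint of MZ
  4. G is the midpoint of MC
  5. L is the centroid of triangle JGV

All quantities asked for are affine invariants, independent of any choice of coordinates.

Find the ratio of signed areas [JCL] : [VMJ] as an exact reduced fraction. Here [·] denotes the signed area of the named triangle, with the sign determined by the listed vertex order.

Choose coordinates V = (0, 0), X = (1, 0), K = (0, 1), J = (-2, 5).
1. Z is where the line through V parallel to KJ meets line JX ⇒ Z = (-5, 10)
2. M is the midpoint of VK ⇒ M = (0, 1/2)
3. C is the midpoint of MZ ⇒ C = (-5/2, 21/4)
4. G is the midpoint of MC ⇒ G = (-5/4, 23/8)
5. L is the centroid of triangle JGV ⇒ L = (-13/12, 21/8)
2·[JCL] = 23/24, 2·[VMJ] = 1
[JCL]:[VMJ] = 23/24:1 = 23/24

[JCL]:[VMJ] = 23/24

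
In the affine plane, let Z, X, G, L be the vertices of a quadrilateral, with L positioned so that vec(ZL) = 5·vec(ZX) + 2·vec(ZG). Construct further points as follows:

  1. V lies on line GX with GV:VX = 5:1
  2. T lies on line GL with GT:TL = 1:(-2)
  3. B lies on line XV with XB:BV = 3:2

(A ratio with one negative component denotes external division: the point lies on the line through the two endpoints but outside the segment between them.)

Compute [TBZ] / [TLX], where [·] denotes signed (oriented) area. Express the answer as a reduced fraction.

Assign Z = (0, 0), X = (1, 0), G = (0, 1), L = (5, 2) — the answer is frame-independent, so this choice is without loss of generality.
1. V lies on line GX with GV:VX = 5:1 ⇒ V = (5/6, 1/6)
2. T lies on line GL with GT:TL = 1:(-2) ⇒ T = (-5, 0)
3. B lies on line XV with XB:BV = 3:2 ⇒ B = (9/10, 1/10)
2·[TBZ] = -1/2, 2·[TLX] = -12
[TBZ]:[TLX] = -1/2:-12 = 1/24

[TBZ]:[TLX] = 1/24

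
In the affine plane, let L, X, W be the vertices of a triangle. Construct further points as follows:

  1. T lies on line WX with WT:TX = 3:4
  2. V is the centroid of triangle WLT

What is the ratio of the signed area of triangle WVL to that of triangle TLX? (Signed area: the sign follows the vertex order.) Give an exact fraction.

[WVL]:[TLX] = -1/4

Assign L = (0, 0), X = (1, 0), W = (0, 1) — the answer is frame-independent, so this choice is without loss of generality.
1. T lies on line WX with WT:TX = 3:4 ⇒ T = (3/7, 4/7)
2. V is the centroid of triangle WLT ⇒ V = (1/7, 11/21)
2·[WVL] = -1/7, 2·[TLX] = 4/7
[WVL]:[TLX] = -1/7:4/7 = -1/4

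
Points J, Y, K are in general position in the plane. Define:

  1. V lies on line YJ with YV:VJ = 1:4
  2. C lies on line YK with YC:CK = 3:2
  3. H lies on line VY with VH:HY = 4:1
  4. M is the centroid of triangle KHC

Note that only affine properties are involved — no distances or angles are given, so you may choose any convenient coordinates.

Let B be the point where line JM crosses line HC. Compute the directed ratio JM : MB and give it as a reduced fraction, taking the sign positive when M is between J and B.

Choose coordinates J = (0, 0), Y = (1, 0), K = (0, 1).
1. V lies on line YJ with YV:VJ = 1:4 ⇒ V = (4/5, 0)
2. C lies on line YK with YC:CK = 3:2 ⇒ C = (2/5, 3/5)
3. H lies on line VY with VH:HY = 4:1 ⇒ H = (24/25, 0)
4. M is the centroid of triangle KHC ⇒ M = (34/75, 8/15)
line JM meets HC at B = (1224/2675, 288/535)
M = J + t·(B−J) with t = 107/108, so JM:MB = 107/108:1/108

JM:MB = 107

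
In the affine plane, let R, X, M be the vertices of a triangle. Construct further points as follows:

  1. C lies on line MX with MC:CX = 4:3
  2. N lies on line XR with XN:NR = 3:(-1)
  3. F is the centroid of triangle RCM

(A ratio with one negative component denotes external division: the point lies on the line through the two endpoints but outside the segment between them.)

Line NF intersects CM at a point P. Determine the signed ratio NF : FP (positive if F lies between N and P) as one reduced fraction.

NF:FP = 7/2

Assign R = (0, 0), X = (1, 0), M = (0, 1) — the answer is frame-independent, so this choice is without loss of generality.
1. C lies on line MX with MC:CX = 4:3 ⇒ C = (4/7, 3/7)
2. N lies on line XR with XN:NR = 3:(-1) ⇒ N = (-1/2, 0)
3. F is the centroid of triangle RCM ⇒ F = (4/21, 10/21)
line NF meets CM at P = (19/49, 30/49)
F = N + t·(P−N) with t = 7/9, so NF:FP = 7/9:2/9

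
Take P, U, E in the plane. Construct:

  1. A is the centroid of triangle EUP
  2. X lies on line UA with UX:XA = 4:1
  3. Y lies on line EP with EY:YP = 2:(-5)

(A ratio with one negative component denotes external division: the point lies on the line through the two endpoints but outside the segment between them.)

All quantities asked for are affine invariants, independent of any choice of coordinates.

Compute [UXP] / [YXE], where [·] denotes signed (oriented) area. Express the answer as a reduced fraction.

Set P = (0, 0), U = (1, 0), E = (0, 1); any affine frame gives the same invariant.
1. A is the centroid of triangle EUP ⇒ A = (1/3, 1/3)
2. X lies on line UA with UX:XA = 4:1 ⇒ X = (7/15, 4/15)
3. Y lies on line EP with EY:YP = 2:(-5) ⇒ Y = (0, 5/3)
2·[UXP] = 4/15, 2·[YXE] = -14/45
[UXP]:[YXE] = 4/15:-14/45 = -6/7

[UXP]:[YXE] = -6/7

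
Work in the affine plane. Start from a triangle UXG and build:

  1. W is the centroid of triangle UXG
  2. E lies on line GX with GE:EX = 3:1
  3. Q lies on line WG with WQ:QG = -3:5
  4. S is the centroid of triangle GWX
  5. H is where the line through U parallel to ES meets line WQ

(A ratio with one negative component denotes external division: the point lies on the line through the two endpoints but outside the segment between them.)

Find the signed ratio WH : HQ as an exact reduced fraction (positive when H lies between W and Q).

Assign U = (0, 0), X = (1, 0), G = (0, 1) — the answer is frame-independent, so this choice is without loss of generality.
1. W is the centroid of triangle UXG ⇒ W = (1/3, 1/3)
2. E lies on line GX with GE:EX = 3:1 ⇒ E = (3/4, 1/4)
3. Q lies on line WG with WQ:QG = -3:5 ⇒ Q = (5/6, -2/3)
4. S is the centroid of triangle GWX ⇒ S = (4/9, 4/9)
5. H is where the line through U parallel to ES meets line WQ ⇒ H = (11/15, -7/15)
H = W + t·(Q−W) with t = 4/5, so WH:HQ = t:(1−t) = 4/5:1/5

WH:HQ = 4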